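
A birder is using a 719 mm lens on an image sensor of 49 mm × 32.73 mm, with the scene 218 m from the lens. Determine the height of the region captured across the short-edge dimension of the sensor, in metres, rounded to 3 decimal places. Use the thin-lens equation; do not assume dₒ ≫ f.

9.891 m

dₒ: 218 m = 218000 mm.
Similar triangles through the lens centre give W/dₒ = h/dᵢ; with 1/f = 1/dₒ + 1/dᵢ this gives W = h·(dₒ − f)/f.
W = 32.73 mm × (218000 − 719) / 719 = 32.73 × 302.1989 ≈ 9890.970 mm = 9.89097 m.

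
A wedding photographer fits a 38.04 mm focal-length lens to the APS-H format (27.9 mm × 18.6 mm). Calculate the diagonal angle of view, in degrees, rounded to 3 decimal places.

Sensor diagonal = √(27.9² + 18.6²) = √1124.3700 ≈ 33.5316 mm.
Angle of view α = 2·arctan(d/2f) with d = 33.5316 mm and f = 38.04 mm.
d/2f = 0.44074; arctan(0.44074) ≈ 23.7851°, so α ≈ 47.5702°.

47.570°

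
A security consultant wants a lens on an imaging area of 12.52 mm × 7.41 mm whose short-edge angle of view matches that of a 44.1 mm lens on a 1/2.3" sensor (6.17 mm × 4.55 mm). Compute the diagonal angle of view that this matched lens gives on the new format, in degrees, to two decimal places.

Equal short-edge AOV ⇒ f₂ = f₁ · 7.41/4.55 = 44.1 × 1.62857 ≈ 71.8200 mm.
Sensor diagonal = √(12.52² + 7.41²) = √211.6585 ≈ 14.5485 mm.
Diagonal AOV on the new format = 2·arctan(14.5485 / (2 × 71.8200)) = 2·arctan(0.10128) ≈ 11.5669°.

11.57°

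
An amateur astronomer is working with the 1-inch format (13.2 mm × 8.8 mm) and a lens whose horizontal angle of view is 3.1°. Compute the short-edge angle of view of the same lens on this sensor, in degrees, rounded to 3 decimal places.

2.067°

From the horizontal AOV: f = 13.2 / (2·tan(1.55°)) = 13.2 / 0.05412 ≈ 243.9096 mm.
Short-edge AOV = 2·arctan(8.8 / (2 × 243.9096)) = 2·arctan(0.01804) ≈ 2.0669°.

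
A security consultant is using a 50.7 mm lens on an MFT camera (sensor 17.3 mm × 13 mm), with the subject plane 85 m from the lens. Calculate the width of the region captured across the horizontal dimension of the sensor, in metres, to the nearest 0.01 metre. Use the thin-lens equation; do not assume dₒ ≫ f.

dₒ: 85 m = 85000 mm.
Similar triangles through the lens centre give W/dₒ = w/dᵢ; with 1/f = 1/dₒ + 1/dᵢ this gives W = w·(dₒ − f)/f.
W = 17.3 mm × (85000 − 50.7) / 50.7 = 17.3 × 1675.5286 ≈ 28986.645 mm = 28.9866 m.

28.99 m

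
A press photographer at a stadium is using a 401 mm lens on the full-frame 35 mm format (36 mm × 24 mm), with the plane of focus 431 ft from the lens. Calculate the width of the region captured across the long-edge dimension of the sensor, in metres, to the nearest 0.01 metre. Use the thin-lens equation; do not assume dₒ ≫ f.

11.76 m

dₒ: 431 ft × 304.8 mm/ft = 131368.80 mm.
Similar triangles through the lens centre give W/dₒ = w/dᵢ; with 1/f = 1/dₒ + 1/dᵢ this gives W = w·(dₒ − f)/f.
W = 36 mm × (131369 − 401) / 401 = 36 × 326.6030 ≈ 11757.707 mm = 11.7577 m.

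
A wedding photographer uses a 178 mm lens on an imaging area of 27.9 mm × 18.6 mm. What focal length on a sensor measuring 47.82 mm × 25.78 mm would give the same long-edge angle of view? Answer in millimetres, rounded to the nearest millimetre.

Equal angle of view means equal width/f ratio, so f₂ = f₁ · (width₂/width₁) = 178 × 47.82/27.9.
f₂ = 178 × 1.71398 ≈ 305.088 mm.

305 mm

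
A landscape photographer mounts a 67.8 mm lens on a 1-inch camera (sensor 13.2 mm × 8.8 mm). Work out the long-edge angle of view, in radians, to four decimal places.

Angle of view α = 2·arctan(w/2f) with w = 13.2 mm and f = 67.8 mm.
w/2f = 0.09735; arctan(0.09735) ≈ 0.0970 rad, so α ≈ 0.1941 rad.

0.1941 rad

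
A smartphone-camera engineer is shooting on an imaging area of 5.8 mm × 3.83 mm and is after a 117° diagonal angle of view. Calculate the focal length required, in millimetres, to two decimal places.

2.13 mm

Sensor diagonal = √(5.8² + 3.83²) = √48.3089 ≈ 6.9505 mm.
From α = 2·arctan(d/2f) we get f = d / (2·tan(α/2)).
With d = 6.9505 mm and α/2 = 58.5°, tan(α/2) ≈ 1.63185, so f ≈ 6.9505 / 3.26370 ≈ 2.1296 mm.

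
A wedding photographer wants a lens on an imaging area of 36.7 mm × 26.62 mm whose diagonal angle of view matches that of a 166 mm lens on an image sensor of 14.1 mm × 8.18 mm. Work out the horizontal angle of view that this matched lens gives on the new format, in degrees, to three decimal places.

4.552°

Sensor diagonal = √(14.1² + 8.18²) = √265.7224 ≈ 16.3010 mm.
Sensor diagonal = √(36.7² + 26.62²) = √2055.5144 ≈ 45.3378 mm.
Equal diagonal AOV ⇒ f₂ = f₁ · 45.3378/16.3010 = 166 × 2.78129 ≈ 461.6940 mm.
Horizontal AOV on the new format = 2·arctan(36.7 / (2 × 461.6940)) = 2·arctan(0.03974) ≈ 4.5520°.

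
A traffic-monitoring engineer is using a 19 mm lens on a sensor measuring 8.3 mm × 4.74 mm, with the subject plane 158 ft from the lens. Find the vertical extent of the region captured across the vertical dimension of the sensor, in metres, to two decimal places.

12.01 m

dₒ: 158 ft × 304.8 mm/ft = 48158.40 mm.
Similar triangles through the lens centre give W/dₒ = h/dᵢ; with 1/f = 1/dₒ + 1/dᵢ this gives W = h·(dₒ − f)/f.
W = 4.74 mm × (48158.4 − 19) / 19 = 4.74 × 2533.6526 ≈ 12009.513 mm = 12.0095 m.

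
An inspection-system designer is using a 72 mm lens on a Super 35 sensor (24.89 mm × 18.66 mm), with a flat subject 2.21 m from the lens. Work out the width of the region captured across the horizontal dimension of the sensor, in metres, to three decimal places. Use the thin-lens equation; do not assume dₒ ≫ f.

dₒ: 2.21 m = 2210 mm.
Similar triangles through the lens centre give W/dₒ = w/dᵢ; with 1/f = 1/dₒ + 1/dᵢ this gives W = w·(dₒ − f)/f.
W = 24.89 mm × (2210 − 72) / 72 = 24.89 × 29.6944 ≈ 739.095 mm = 0.739095 m.

0.739 m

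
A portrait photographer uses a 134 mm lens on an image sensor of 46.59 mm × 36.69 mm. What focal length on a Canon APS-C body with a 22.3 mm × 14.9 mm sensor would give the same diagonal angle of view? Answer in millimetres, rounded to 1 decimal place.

Sensor diagonal = √(46.59² + 36.69²) = √3516.7842 ≈ 59.3025 mm.
Sensor diagonal = √(22.3² + 14.9²) = √719.3000 ≈ 26.8198 mm.
Equal angle of view means equal diagonal/f ratio, so f₂ = f₁ · (diagonal₂/diagonal₁) = 134 × 26.8198/59.3025.
f₂ = 134 × 0.45225 ≈ 60.602 mm.

60.6 mm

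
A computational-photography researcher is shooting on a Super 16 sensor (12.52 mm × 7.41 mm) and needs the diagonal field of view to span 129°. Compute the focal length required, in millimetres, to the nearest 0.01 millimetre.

3.47 mm

Sensor diagonal = √(12.52² + 7.41²) = √211.6585 ≈ 14.5485 mm.
From α = 2·arctan(d/2f) we get f = d / (2·tan(α/2)).
With d = 14.5485 mm and α/2 = 64.5°, tan(α/2) ≈ 2.09654, so f ≈ 14.5485 / 4.19309 ≈ 3.4696 mm.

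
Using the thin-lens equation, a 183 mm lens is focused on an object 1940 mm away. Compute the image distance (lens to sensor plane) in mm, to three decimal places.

202.060 mm

1/dᵢ = 1/f − 1/dₒ = 1/183 − 1/1940 = 0.0049490 mm⁻¹.
dᵢ = 1/0.0049490 ≈ 202.0603 mm.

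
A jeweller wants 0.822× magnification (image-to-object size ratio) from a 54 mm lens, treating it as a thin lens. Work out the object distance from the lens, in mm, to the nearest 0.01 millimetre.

119.69 mm

With m = dᵢ/dₒ and 1/f = 1/dₒ + 1/dᵢ, substituting dᵢ = m·dₒ gives 1/f = (1 + 1/m)/dₒ, hence dₒ = f·(1 + 1/m).
dₒ = 54 × (1 + 1/0.822) = 54 × 2.21655 ≈ 119.693 mm.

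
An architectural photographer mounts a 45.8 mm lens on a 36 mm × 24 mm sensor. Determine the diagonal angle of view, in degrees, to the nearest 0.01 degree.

50.57°

Sensor diagonal = √(36² + 24²) = √1872.0000 ≈ 43.2666 mm.
Angle of view α = 2·arctan(d/2f) with d = 43.2666 mm and f = 45.8 mm.
d/2f = 0.47234; arctan(0.47234) ≈ 25.2834°, so α ≈ 50.5668°.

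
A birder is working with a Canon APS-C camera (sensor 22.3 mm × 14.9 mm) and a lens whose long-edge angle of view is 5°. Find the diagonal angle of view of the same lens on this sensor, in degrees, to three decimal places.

6.012°

From the long-edge AOV: f = 22.3 / (2·tan(2.5°)) = 22.3 / 0.08732 ≈ 255.3770 mm.
Sensor diagonal = √(22.3² + 14.9²) = √719.3000 ≈ 26.8198 mm.
Diagonal AOV = 2·arctan(26.8198 / (2 × 255.3770)) = 2·arctan(0.05251) ≈ 6.0117°.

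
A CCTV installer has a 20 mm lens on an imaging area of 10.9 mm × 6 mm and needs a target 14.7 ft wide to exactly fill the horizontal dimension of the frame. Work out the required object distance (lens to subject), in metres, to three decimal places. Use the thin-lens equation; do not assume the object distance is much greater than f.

W: 14.7 ft × 304.8 mm/ft = 4480.56 mm.
Magnification m = w/W = dᵢ/dₒ; combined with 1/f = 1/dₒ + 1/dᵢ this gives dₒ = f·(1 + W/w).
dₒ = 20 mm × (1 + 4480.56/10.9) = 20 × 412.0605 ≈ 8241.211 mm = 8.24121 m.

8.241 m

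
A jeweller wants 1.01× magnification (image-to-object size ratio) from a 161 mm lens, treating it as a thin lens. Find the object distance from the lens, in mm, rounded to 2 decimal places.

320.41 mm

With m = dᵢ/dₒ and 1/f = 1/dₒ + 1/dᵢ, substituting dᵢ = m·dₒ gives 1/f = (1 + 1/m)/dₒ, hence dₒ = f·(1 + 1/m).
dₒ = 161 × (1 + 1/1.01) = 161 × 1.99010 ≈ 320.406 mm.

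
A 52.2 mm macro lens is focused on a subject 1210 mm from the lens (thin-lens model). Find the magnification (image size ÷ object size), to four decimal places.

0.0451×

Thin lens: 1/f = 1/dₒ + 1/dᵢ → 1/dᵢ = 1/52.2 − 1/1210 = 0.0183306 mm⁻¹, so dᵢ ≈ 54.5535 mm.
Magnification m = dᵢ/dₒ = 54.5535/1210 ≈ 0.04509.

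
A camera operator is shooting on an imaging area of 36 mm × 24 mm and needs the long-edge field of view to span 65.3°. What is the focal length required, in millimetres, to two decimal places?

From α = 2·arctan(w/2f) we get f = w / (2·tan(α/2)).
With w = 36 mm and α/2 = 32.65°, tan(α/2) ≈ 0.64076, so f ≈ 36 / 1.28151 ≈ 28.0918 mm.

28.09 mm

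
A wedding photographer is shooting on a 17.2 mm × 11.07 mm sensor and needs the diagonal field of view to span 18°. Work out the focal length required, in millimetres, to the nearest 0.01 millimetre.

Sensor diagonal = √(17.2² + 11.07²) = √418.3849 ≈ 20.4545 mm.
From α = 2·arctan(d/2f) we get f = d / (2·tan(α/2)).
With d = 20.4545 mm and α/2 = 9°, tan(α/2) ≈ 0.15838, so f ≈ 20.4545 / 0.31677 ≈ 64.5722 mm.

64.57 mm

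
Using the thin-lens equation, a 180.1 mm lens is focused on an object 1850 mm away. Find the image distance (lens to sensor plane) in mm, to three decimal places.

1/dᵢ = 1/f − 1/dₒ = 1/180.1 − 1/1850 = 0.0050119 mm⁻¹.
dᵢ = 1/0.0050119 ≈ 199.5239 mm.

199.524 mm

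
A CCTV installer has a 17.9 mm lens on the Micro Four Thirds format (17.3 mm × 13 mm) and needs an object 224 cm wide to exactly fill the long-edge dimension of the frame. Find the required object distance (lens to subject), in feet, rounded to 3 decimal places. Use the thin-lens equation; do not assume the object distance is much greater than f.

W: 224 cm = 2240 mm.
Magnification m = w/W = dᵢ/dₒ; combined with 1/f = 1/dₒ + 1/dᵢ this gives dₒ = f·(1 + W/w).
dₒ = 17.9 mm × (1 + 2240/17.3) = 17.9 × 130.4798 ≈ 2335.588 mm = 2335.588/304.8 ft = 7.66269 ft.

7.663 ft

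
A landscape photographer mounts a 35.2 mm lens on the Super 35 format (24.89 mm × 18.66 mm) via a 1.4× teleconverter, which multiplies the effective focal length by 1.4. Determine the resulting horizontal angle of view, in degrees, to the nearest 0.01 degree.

28.35°

Effective focal length f = 35.2 × 1.4 = 49.28 mm.
α = 2·arctan(24.89 / (2 × 49.28)) = 2·arctan(0.25254) ≈ 28.3459°.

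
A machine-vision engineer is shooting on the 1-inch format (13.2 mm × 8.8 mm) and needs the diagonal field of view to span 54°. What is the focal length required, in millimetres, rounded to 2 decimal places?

15.57 mm

Sensor diagonal = √(13.2² + 8.8²) = √251.6800 ≈ 15.8644 mm.
From α = 2·arctan(d/2f) we get f = d / (2·tan(α/2)).
With d = 15.8644 mm and α/2 = 27°, tan(α/2) ≈ 0.50953, so f ≈ 15.8644 / 1.01905 ≈ 15.5678 mm.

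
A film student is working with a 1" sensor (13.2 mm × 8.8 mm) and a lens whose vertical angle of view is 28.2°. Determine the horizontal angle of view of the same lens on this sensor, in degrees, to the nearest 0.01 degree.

41.29°

From the vertical AOV: f = 8.8 / (2·tan(14.1°)) = 8.8 / 0.50237 ≈ 17.5171 mm.
Horizontal AOV = 2·arctan(13.2 / (2 × 17.5171)) = 2·arctan(0.37677) ≈ 41.2902°.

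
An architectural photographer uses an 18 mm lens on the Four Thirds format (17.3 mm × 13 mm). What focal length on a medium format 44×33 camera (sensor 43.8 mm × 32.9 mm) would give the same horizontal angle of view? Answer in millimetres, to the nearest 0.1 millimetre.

45.6 mm

Equal angle of view means equal width/f ratio, so f₂ = f₁ · (width₂/width₁) = 18 × 43.8/17.3.
f₂ = 18 × 2.53179 ≈ 45.572 mm.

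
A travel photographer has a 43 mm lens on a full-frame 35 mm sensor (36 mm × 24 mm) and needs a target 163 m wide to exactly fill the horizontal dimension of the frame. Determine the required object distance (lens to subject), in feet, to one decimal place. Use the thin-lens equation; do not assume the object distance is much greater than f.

W: 163 m = 163000 mm.
Magnification m = w/W = dᵢ/dₒ; combined with 1/f = 1/dₒ + 1/dᵢ this gives dₒ = f·(1 + W/w).
dₒ = 43 mm × (1 + 163000/36) = 43 × 4528.7778 ≈ 194737.444 mm = 194737.444/304.8 ft = 638.902 ft.

638.9 ft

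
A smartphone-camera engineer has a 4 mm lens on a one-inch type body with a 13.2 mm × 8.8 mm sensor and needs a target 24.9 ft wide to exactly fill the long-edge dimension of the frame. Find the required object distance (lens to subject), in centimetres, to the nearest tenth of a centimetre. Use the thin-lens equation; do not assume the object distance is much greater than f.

230.4 cm

W: 24.9 ft × 304.8 mm/ft = 7589.52 mm.
Magnification m = w/W = dᵢ/dₒ; combined with 1/f = 1/dₒ + 1/dᵢ this gives dₒ = f·(1 + W/w).
dₒ = 4 mm × (1 + 7589.52/13.2) = 4 × 575.9636 ≈ 2303.854 mm = 230.385 cm.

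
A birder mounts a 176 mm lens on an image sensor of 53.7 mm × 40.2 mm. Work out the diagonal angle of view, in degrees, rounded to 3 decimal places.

Sensor diagonal = √(53.7² + 40.2²) = √4499.7300 ≈ 67.0800 mm.
Angle of view α = 2·arctan(d/2f) with d = 67.0800 mm and f = 176 mm.
d/2f = 0.19057; arctan(0.19057) ≈ 10.7894°, so α ≈ 21.5788°.

21.579°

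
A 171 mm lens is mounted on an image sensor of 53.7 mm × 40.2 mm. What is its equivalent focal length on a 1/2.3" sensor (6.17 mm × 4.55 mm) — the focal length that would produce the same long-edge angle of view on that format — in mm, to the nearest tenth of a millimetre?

19.6 mm

Equal angle of view means equal width/f ratio, so f₂ = f₁ · (width₂/width₁) = 171 × 6.17/53.7.
f₂ = 171 × 0.11490 ≈ 19.647 mm.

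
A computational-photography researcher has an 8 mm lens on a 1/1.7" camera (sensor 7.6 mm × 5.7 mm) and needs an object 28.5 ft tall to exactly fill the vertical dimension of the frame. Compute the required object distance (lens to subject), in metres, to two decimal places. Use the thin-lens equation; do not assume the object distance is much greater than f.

W: 28.5 ft × 304.8 mm/ft = 8686.80 mm.
Magnification m = h/W = dᵢ/dₒ; combined with 1/f = 1/dₒ + 1/dᵢ this gives dₒ = f·(1 + W/h).
dₒ = 8 mm × (1 + 8686.8/5.7) = 8 × 1525.0000 ≈ 12200.000 mm = 12.2 m.

12.20 m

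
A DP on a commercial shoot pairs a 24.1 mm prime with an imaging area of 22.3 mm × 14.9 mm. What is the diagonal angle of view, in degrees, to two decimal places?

Sensor diagonal = √(22.3² + 14.9²) = √719.3000 ≈ 26.8198 mm.
Angle of view α = 2·arctan(d/2f) with d = 26.8198 mm and f = 24.1 mm.
d/2f = 0.55643; arctan(0.55643) ≈ 29.0927°, so α ≈ 58.1855°.

58.19°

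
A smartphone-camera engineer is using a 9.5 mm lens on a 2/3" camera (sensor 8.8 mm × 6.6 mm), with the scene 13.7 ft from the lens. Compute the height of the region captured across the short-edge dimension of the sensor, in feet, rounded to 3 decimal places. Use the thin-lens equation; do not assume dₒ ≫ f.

dₒ: 13.7 ft × 304.8 mm/ft = 4175.76 mm.
Similar triangles through the lens centre give W/dₒ = h/dᵢ; with 1/f = 1/dₒ + 1/dᵢ this gives W = h·(dₒ − f)/f.
W = 6.6 mm × (4175.76 − 9.5) / 9.5 = 6.6 × 438.5537 ≈ 2894.454 mm = 2894.454/304.8 ft = 9.49624 ft.

9.496 ft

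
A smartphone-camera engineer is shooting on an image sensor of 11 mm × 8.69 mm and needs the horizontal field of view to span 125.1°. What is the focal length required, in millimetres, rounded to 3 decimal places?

From α = 2·arctan(w/2f) we get f = w / (2·tan(α/2)).
With w = 11 mm and α/2 = 62.55°, tan(α/2) ≈ 1.92508, so f ≈ 11 / 3.85016 ≈ 2.8570 mm.

2.857 mm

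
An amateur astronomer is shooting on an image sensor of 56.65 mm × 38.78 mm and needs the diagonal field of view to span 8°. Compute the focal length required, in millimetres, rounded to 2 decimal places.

490.89 mm

Sensor diagonal = √(56.65² + 38.78²) = √4713.1109 ≈ 68.6521 mm.
From α = 2·arctan(d/2f) we get f = d / (2·tan(α/2)).
With d = 68.6521 mm and α/2 = 4°, tan(α/2) ≈ 0.06993, so f ≈ 68.6521 / 0.13985 ≈ 490.8854 mm.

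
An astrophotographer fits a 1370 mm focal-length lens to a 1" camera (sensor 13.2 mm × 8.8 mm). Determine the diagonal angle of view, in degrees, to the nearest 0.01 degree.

Sensor diagonal = √(13.2² + 8.8²) = √251.6800 ≈ 15.8644 mm.
Angle of view α = 2·arctan(d/2f) with d = 15.8644 mm and f = 1370 mm.
d/2f = 0.00579; arctan(0.00579) ≈ 0.3317°, so α ≈ 0.6635°.

0.66°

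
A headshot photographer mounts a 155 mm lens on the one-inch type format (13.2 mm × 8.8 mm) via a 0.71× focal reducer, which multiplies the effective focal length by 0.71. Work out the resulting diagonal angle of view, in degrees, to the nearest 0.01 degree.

Effective focal length f = 155 × 0.71 = 110.05 mm.
Sensor diagonal = √(13.2² + 8.8²) = √251.6800 ≈ 15.8644 mm.
α = 2·arctan(15.864 / (2 × 110.05)) = 2·arctan(0.07208) ≈ 8.2453°.

8.25°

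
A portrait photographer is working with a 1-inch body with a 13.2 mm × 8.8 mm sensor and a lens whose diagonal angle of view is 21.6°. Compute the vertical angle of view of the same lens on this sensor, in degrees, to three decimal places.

Sensor diagonal = √(13.2² + 8.8²) = √251.6800 ≈ 15.8644 mm.
From the diagonal AOV: f = 15.8644 / (2·tan(10.8°)) = 15.8644 / 0.38152 ≈ 41.5821 mm.
Vertical AOV = 2·arctan(8.8 / (2 × 41.5821)) = 2·arctan(0.10581) ≈ 12.0805°.

12.081°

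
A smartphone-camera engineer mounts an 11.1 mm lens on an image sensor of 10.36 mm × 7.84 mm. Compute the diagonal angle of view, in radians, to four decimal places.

Sensor diagonal = √(10.36² + 7.84²) = √168.7952 ≈ 12.9921 mm.
Angle of view α = 2·arctan(d/2f) with d = 12.9921 mm and f = 11.1 mm.
d/2f = 0.58523; arctan(0.58523) ≈ 0.5295 rad, so α ≈ 1.0590 rad.

1.0590 rad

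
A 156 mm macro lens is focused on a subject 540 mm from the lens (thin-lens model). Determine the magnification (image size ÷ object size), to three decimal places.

Thin lens: 1/f = 1/dₒ + 1/dᵢ → 1/dᵢ = 1/156 − 1/540 = 0.0045584 mm⁻¹, so dᵢ ≈ 219.3750 mm.
Magnification m = dᵢ/dₒ = 219.3750/540 ≈ 0.40625.

0.406×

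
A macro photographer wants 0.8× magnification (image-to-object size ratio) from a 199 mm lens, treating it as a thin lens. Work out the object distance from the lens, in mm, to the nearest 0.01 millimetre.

With m = dᵢ/dₒ and 1/f = 1/dₒ + 1/dᵢ, substituting dᵢ = m·dₒ gives 1/f = (1 + 1/m)/dₒ, hence dₒ = f·(1 + 1/m).
dₒ = 199 × (1 + 1/0.8) = 199 × 2.25000 ≈ 447.750 mm.

447.75 mm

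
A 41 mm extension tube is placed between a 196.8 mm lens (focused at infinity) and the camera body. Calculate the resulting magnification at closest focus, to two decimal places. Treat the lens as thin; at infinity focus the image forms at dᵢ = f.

0.21×

The tube moves the image plane from f to f + e, so dᵢ = 196.8 + 41 = 237.8 mm. Focus is achieved when 1/f = 1/dₒ + 1/dᵢ, giving dₒ = 1/(1/f − 1/(f+e)).
Magnification m = dᵢ/dₒ = (f+e)·(1/f − 1/(f+e)) = e/f = 41/196.8 ≈ 0.2083.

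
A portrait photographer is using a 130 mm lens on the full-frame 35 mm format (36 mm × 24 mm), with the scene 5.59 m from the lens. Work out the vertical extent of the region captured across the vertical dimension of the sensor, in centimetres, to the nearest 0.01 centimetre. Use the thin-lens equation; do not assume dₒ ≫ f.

100.80 cm

dₒ: 5.59 m = 5590 mm.
Similar triangles through the lens centre give W/dₒ = h/dᵢ; with 1/f = 1/dₒ + 1/dᵢ this gives W = h·(dₒ − f)/f.
W = 24 mm × (5590 − 130) / 130 = 24 × 42.0000 ≈ 1008.000 mm = 100.8 cm.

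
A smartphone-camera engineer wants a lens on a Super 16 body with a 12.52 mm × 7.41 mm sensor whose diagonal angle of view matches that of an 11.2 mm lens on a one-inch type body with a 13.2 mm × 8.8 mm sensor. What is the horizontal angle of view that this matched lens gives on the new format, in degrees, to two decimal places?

Sensor diagonal = √(13.2² + 8.8²) = √251.6800 ≈ 15.8644 mm.
Sensor diagonal = √(12.52² + 7.41²) = √211.6585 ≈ 14.5485 mm.
Equal diagonal AOV ⇒ f₂ = f₁ · 14.5485/15.8644 = 11.2 × 0.91705 ≈ 10.2710 mm.
Horizontal AOV on the new format = 2·arctan(12.52 / (2 × 10.2710)) = 2·arctan(0.60948) ≈ 62.7233°.

62.72°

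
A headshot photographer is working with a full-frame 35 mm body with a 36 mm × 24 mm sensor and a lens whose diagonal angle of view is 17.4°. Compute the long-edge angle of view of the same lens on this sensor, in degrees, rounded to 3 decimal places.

14.512°

Sensor diagonal = √(36² + 24²) = √1872.0000 ≈ 43.2666 mm.
From the diagonal AOV: f = 43.2666 / (2·tan(8.7°)) = 43.2666 / 0.30604 ≈ 141.3743 mm.
Long-edge AOV = 2·arctan(36 / (2 × 141.3743)) = 2·arctan(0.12732) ≈ 14.5119°.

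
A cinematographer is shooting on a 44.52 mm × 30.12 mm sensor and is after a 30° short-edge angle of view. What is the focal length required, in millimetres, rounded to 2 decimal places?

From α = 2·arctan(h/2f) we get f = h / (2·tan(α/2)).
With h = 30.12 mm and α/2 = 15°, tan(α/2) ≈ 0.26795, so f ≈ 30.12 / 0.53590 ≈ 56.2047 mm.

56.20 mm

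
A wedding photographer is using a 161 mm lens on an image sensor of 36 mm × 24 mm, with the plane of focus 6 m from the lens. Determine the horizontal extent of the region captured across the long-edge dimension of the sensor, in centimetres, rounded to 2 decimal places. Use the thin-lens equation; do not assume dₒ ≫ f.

dₒ: 6 m = 6000 mm.
Similar triangles through the lens centre give W/dₒ = w/dᵢ; with 1/f = 1/dₒ + 1/dᵢ this gives W = w·(dₒ − f)/f.
W = 36 mm × (6000 − 161) / 161 = 36 × 36.2671 ≈ 1305.615 mm = 130.561 cm.

130.56 cm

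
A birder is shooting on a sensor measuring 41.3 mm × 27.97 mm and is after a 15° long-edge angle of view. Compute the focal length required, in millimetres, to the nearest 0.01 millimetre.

From α = 2·arctan(w/2f) we get f = w / (2·tan(α/2)).
With w = 41.3 mm and α/2 = 7.5°, tan(α/2) ≈ 0.13165, so f ≈ 41.3 / 0.26330 ≈ 156.8523 mm.

156.85 mm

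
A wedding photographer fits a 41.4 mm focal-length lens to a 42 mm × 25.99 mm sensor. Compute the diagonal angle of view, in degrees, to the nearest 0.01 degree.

61.63°

Sensor diagonal = √(42² + 25.99²) = √2439.4801 ≈ 49.3911 mm.
Angle of view α = 2·arctan(d/2f) with d = 49.3911 mm and f = 41.4 mm.
d/2f = 0.59651; arctan(0.59651) ≈ 30.8165°, so α ≈ 61.6331°.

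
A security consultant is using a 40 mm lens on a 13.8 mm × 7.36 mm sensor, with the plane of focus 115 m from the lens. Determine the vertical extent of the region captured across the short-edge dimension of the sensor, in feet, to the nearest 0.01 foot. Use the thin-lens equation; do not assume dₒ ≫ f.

69.40 ft

dₒ: 115 m = 115000 mm.
Similar triangles through the lens centre give W/dₒ = h/dᵢ; with 1/f = 1/dₒ + 1/dᵢ this gives W = h·(dₒ − f)/f.
W = 7.36 mm × (115000 − 40) / 40 = 7.36 × 2874.0000 ≈ 21152.640 mm = 21152.640/304.8 ft = 69.3984 ft.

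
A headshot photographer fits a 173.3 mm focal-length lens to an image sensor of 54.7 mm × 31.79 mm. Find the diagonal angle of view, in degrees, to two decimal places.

Sensor diagonal = √(54.7² + 31.79²) = √4002.6941 ≈ 63.2668 mm.
Angle of view α = 2·arctan(d/2f) with d = 63.2668 mm and f = 173.3 mm.
d/2f = 0.18254; arctan(0.18254) ≈ 10.3446°, so α ≈ 20.6893°.

20.69°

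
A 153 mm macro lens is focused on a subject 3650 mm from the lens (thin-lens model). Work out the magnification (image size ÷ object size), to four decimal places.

Thin lens: 1/f = 1/dₒ + 1/dᵢ → 1/dᵢ = 1/153 − 1/3650 = 0.0062620 mm⁻¹, so dᵢ ≈ 159.6940 mm.
Magnification m = dᵢ/dₒ = 159.6940/3650 ≈ 0.04375.

0.0438×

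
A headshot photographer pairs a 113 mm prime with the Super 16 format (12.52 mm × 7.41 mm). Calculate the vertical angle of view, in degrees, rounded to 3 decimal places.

Angle of view α = 2·arctan(h/2f) with h = 7.41 mm and f = 113 mm.
h/2f = 0.03279; arctan(0.03279) ≈ 1.8779°, so α ≈ 3.7558°.

3.756°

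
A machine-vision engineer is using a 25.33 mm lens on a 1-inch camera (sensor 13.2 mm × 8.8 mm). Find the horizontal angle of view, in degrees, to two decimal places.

29.21°

Angle of view α = 2·arctan(w/2f) with w = 13.2 mm and f = 25.33 mm.
w/2f = 0.26056; arctan(0.26056) ≈ 14.6043°, so α ≈ 29.2086°.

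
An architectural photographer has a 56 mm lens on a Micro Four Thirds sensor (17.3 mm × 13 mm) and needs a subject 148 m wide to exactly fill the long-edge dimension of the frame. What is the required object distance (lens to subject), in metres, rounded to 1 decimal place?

479.1 m

W: 148 m = 148000 mm.
Magnification m = w/W = dᵢ/dₒ; combined with 1/f = 1/dₒ + 1/dᵢ this gives dₒ = f·(1 + W/w).
dₒ = 56 mm × (1 + 148000/17.3) = 56 × 8555.9133 ≈ 479131.145 mm = 479.131 m.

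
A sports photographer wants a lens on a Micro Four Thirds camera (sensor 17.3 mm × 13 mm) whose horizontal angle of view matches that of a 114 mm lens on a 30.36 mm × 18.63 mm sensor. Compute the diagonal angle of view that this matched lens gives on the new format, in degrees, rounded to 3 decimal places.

18.913°

Equal horizontal AOV ⇒ f₂ = f₁ · 17.3/30.36 = 114 × 0.56983 ≈ 64.9605 mm.
Sensor diagonal = √(17.3² + 13²) = √468.2900 ≈ 21.6400 mm.
Diagonal AOV on the new format = 2·arctan(21.6400 / (2 × 64.9605)) = 2·arctan(0.16656) ≈ 18.9131°.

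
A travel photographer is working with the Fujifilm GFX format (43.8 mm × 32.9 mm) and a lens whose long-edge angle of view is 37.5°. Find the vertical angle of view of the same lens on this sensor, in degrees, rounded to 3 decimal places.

28.609°

From the long-edge AOV: f = 43.8 / (2·tan(18.75°)) = 43.8 / 0.67891 ≈ 64.5153 mm.
Vertical AOV = 2·arctan(32.9 / (2 × 64.5153)) = 2·arctan(0.25498) ≈ 28.6088°.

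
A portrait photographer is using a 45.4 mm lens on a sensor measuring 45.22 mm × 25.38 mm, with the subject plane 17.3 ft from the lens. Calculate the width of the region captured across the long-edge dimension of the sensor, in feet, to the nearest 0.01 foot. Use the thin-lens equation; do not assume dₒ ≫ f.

17.08 ft

dₒ: 17.3 ft × 304.8 mm/ft = 5273.04 mm.
Similar triangles through the lens centre give W/dₒ = w/dᵢ; with 1/f = 1/dₒ + 1/dᵢ this gives W = w·(dₒ − f)/f.
W = 45.22 mm × (5273.04 − 45.4) / 45.4 = 45.22 × 115.1463 ≈ 5206.914 mm = 5206.914/304.8 ft = 17.0831 ft.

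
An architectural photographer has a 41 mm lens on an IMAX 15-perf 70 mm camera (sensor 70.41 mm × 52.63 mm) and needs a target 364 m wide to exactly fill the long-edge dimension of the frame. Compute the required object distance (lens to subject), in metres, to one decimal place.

212.0 m

W: 364 m = 364000 mm.
Magnification m = w/W = dᵢ/dₒ; combined with 1/f = 1/dₒ + 1/dᵢ this gives dₒ = f·(1 + W/w).
dₒ = 41 mm × (1 + 364000/70.41) = 41 × 5170.7202 ≈ 211999.529 mm = 212 m.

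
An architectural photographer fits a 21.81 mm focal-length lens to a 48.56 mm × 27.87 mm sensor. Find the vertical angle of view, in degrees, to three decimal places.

Angle of view α = 2·arctan(h/2f) with h = 27.87 mm and f = 21.81 mm.
h/2f = 0.63893; arctan(0.63893) ≈ 32.5756°, so α ≈ 65.1512°.

65.151°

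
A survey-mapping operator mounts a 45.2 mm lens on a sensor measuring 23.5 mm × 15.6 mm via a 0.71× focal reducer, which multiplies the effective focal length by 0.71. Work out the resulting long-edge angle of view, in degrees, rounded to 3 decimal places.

40.219°

Effective focal length f = 45.2 × 0.71 = 32.092 mm.
α = 2·arctan(23.5 / (2 × 32.092)) = 2·arctan(0.36613) ≈ 40.2189°.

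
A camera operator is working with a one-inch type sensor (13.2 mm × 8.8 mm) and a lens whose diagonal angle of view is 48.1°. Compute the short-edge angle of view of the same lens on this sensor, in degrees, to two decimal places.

Sensor diagonal = √(13.2² + 8.8²) = √251.6800 ≈ 15.8644 mm.
From the diagonal AOV: f = 15.8644 / (2·tan(24.05°)) = 15.8644 / 0.89255 ≈ 17.7743 mm.
Short-edge AOV = 2·arctan(8.8 / (2 × 17.7743)) = 2·arctan(0.24755) ≈ 27.8080°.

27.81°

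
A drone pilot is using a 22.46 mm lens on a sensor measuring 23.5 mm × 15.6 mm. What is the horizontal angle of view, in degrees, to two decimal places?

Angle of view α = 2·arctan(w/2f) with w = 23.5 mm and f = 22.46 mm.
w/2f = 0.52315; arctan(0.52315) ≈ 27.6164°, so α ≈ 55.2328°.

55.23°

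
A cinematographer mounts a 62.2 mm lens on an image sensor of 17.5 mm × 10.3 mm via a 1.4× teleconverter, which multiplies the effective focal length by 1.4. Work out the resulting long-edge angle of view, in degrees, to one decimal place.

11.5°

Effective focal length f = 62.2 × 1.4 = 87.08 mm.
α = 2·arctan(17.5 / (2 × 87.08)) = 2·arctan(0.10048) ≈ 11.4759°.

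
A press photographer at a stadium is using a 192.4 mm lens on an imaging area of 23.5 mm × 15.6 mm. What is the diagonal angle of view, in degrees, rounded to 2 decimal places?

Sensor diagonal = √(23.5² + 15.6²) = √795.6100 ≈ 28.2066 mm.
Angle of view α = 2·arctan(d/2f) with d = 28.2066 mm and f = 192.4 mm.
d/2f = 0.07330; arctan(0.07330) ≈ 4.1924°, so α ≈ 8.3848°.

8.38°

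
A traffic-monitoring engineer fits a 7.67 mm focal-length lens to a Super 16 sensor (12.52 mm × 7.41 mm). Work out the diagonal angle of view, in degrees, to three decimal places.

Sensor diagonal = √(12.52² + 7.41²) = √211.6585 ≈ 14.5485 mm.
Angle of view α = 2·arctan(d/2f) with d = 14.5485 mm and f = 7.67 mm.
d/2f = 0.94840; arctan(0.94840) ≈ 43.4830°, so α ≈ 86.9661°.

86.966°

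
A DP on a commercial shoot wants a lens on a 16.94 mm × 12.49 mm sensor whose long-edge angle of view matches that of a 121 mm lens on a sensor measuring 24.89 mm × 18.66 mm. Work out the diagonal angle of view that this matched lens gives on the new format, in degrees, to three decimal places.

14.564°

Equal long-edge AOV ⇒ f₂ = f₁ · 16.94/24.89 = 121 × 0.68059 ≈ 82.3519 mm.
Sensor diagonal = √(16.94² + 12.49²) = √442.9637 ≈ 21.0467 mm.
Diagonal AOV on the new format = 2·arctan(21.0467 / (2 × 82.3519)) = 2·arctan(0.12779) ≈ 14.5642°.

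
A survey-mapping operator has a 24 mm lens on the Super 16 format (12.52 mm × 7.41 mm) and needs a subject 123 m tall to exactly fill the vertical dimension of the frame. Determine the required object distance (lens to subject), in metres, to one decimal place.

398.4 m

W: 123 m = 123000 mm.
Magnification m = h/W = dᵢ/dₒ; combined with 1/f = 1/dₒ + 1/dᵢ this gives dₒ = f·(1 + W/h).
dₒ = 24 mm × (1 + 123000/7.41) = 24 × 16600.1903 ≈ 398404.567 mm = 398.405 m.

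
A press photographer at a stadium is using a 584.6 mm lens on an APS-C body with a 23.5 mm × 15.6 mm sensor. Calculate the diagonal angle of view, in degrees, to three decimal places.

Sensor diagonal = √(23.5² + 15.6²) = √795.6100 ≈ 28.2066 mm.
Angle of view α = 2·arctan(d/2f) with d = 28.2066 mm and f = 584.6 mm.
d/2f = 0.02412; arctan(0.02412) ≈ 1.3820°, so α ≈ 2.7639°.

2.764°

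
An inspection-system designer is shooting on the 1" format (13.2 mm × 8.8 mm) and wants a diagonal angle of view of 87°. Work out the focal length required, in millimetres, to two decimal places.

Sensor diagonal = √(13.2² + 8.8²) = √251.6800 ≈ 15.8644 mm.
From α = 2·arctan(d/2f) we get f = d / (2·tan(α/2)).
With d = 15.8644 mm and α/2 = 43.5°, tan(α/2) ≈ 0.94896, so f ≈ 15.8644 / 1.89793 ≈ 8.3588 mm.

8.36 mm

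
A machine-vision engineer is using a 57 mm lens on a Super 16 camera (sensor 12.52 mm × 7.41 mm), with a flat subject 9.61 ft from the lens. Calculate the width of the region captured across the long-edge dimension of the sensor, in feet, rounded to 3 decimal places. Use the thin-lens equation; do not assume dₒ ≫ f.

2.070 ft

dₒ: 9.61 ft × 304.8 mm/ft = 2929.13 mm.
Similar triangles through the lens centre give W/dₒ = w/dᵢ; with 1/f = 1/dₒ + 1/dᵢ this gives W = w·(dₒ − f)/f.
W = 12.52 mm × (2929.13 − 57) / 57 = 12.52 × 50.3882 ≈ 630.860 mm = 630.860/304.8 ft = 2.06975 ft.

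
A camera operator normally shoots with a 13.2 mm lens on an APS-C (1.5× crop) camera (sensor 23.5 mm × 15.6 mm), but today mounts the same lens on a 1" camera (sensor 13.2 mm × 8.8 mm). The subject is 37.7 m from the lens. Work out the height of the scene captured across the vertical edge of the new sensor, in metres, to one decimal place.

The focal length stays 13.2 mm; the relevant sensor dimension is now h = 8.8 mm. Object distance dₒ = 37.7 m = 37700 mm.
Thin-lens field height W = h·(dₒ − f)/f = 8.8 × (37700 − 13.2)/13.2 ≈ 25124.533 mm = 25.1245 m.

25.1 m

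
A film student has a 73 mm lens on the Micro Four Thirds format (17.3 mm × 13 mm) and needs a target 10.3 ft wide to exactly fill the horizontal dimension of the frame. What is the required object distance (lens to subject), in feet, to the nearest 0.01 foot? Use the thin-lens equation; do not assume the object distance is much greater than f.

W: 10.3 ft × 304.8 mm/ft = 3139.44 mm.
Magnification m = w/W = dᵢ/dₒ; combined with 1/f = 1/dₒ + 1/dᵢ this gives dₒ = f·(1 + W/w).
dₒ = 73 mm × (1 + 3139.44/17.3) = 73 × 182.4705 ≈ 13320.348 mm = 13320.348/304.8 ft = 43.7019 ft.

43.70 ft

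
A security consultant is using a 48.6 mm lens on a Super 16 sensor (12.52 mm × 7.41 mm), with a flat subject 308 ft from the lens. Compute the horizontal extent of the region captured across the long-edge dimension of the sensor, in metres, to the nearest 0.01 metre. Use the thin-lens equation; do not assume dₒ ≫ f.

dₒ: 308 ft × 304.8 mm/ft = 93878.40 mm.
Similar triangles through the lens centre give W/dₒ = w/dᵢ; with 1/f = 1/dₒ + 1/dᵢ this gives W = w·(dₒ − f)/f.
W = 12.52 mm × (93878.4 − 48.6) / 48.6 = 12.52 × 1930.6543 ≈ 24171.791 mm = 24.1718 m.

24.17 m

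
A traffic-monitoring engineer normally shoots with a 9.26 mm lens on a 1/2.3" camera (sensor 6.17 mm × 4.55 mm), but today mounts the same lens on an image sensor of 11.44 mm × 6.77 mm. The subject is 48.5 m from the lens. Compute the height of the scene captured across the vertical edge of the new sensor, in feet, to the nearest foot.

116 ft

The focal length stays 9.26 mm; the relevant sensor dimension is now h = 6.77 mm. Object distance dₒ = 48.5 m = 48500 mm.
Thin-lens field height W = h·(dₒ − f)/f = 6.77 × (48500 − 9.26)/9.26 ≈ 35451.653 mm = 35451.653/304.8 ft = 116.311 ft.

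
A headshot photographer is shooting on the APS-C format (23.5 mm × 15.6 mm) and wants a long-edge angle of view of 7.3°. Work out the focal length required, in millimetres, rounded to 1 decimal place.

184.2 mm

From α = 2·arctan(w/2f) we get f = w / (2·tan(α/2)).
With w = 23.5 mm and α/2 = 3.65°, tan(α/2) ≈ 0.06379, so f ≈ 23.5 / 0.12758 ≈ 184.1957 mm.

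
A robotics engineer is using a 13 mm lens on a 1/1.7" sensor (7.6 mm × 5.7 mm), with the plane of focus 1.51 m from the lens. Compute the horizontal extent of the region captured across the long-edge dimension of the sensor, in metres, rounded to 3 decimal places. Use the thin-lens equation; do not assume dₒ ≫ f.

dₒ: 1.51 m = 1510 mm.
Similar triangles through the lens centre give W/dₒ = w/dᵢ; with 1/f = 1/dₒ + 1/dᵢ this gives W = w·(dₒ − f)/f.
W = 7.6 mm × (1510 − 13) / 13 = 7.6 × 115.1538 ≈ 875.169 mm = 0.875169 m.

0.875 m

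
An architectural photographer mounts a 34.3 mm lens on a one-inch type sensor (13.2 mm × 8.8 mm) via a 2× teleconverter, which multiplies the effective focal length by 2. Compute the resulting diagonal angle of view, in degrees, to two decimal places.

13.19°

Effective focal length f = 34.3 × 2 = 68.6 mm.
Sensor diagonal = √(13.2² + 8.8²) = √251.6800 ≈ 15.8644 mm.
α = 2·arctan(15.864 / (2 × 68.6)) = 2·arctan(0.11563) ≈ 13.1916°.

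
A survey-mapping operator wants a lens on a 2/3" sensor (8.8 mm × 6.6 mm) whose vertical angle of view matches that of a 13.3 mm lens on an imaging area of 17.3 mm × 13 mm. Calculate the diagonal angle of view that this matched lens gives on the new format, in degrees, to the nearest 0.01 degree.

78.33°

Equal vertical AOV ⇒ f₂ = f₁ · 6.6/13 = 13.3 × 0.50769 ≈ 6.7523 mm.
Sensor diagonal = √(8.8² + 6.6²) = √121.0000 ≈ 11.0000 mm.
Diagonal AOV on the new format = 2·arctan(11.0000 / (2 × 6.7523)) = 2·arctan(0.81454) ≈ 78.3281°.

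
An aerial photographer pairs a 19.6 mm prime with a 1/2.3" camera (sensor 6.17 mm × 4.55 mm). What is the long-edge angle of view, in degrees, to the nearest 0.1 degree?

17.9°

Angle of view α = 2·arctan(w/2f) with w = 6.17 mm and f = 19.6 mm.
w/2f = 0.15740; arctan(0.15740) ≈ 8.9449°, so α ≈ 17.8897°.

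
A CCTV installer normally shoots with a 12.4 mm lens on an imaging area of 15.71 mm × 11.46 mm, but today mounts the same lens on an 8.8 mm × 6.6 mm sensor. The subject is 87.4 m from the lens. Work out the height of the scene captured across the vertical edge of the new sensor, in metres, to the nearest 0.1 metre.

The focal length stays 12.4 mm; the relevant sensor dimension is now h = 6.6 mm. Object distance dₒ = 87.4 m = 87400 mm.
Thin-lens field height W = h·(dₒ − f)/f = 6.6 × (87400 − 12.4)/12.4 ≈ 46512.755 mm = 46.5128 m.

46.5 m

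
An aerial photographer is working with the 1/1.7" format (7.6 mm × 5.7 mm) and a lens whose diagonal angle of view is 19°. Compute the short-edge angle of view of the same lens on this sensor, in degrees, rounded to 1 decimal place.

11.5°

Sensor diagonal = √(7.6² + 5.7²) = √90.2500 ≈ 9.5000 mm.
From the diagonal AOV: f = 9.5000 / (2·tan(9.5°)) = 9.5000 / 0.33469 ≈ 28.3849 mm.
Short-edge AOV = 2·arctan(5.7 / (2 × 28.3849)) = 2·arctan(0.10041) ≈ 11.4672°.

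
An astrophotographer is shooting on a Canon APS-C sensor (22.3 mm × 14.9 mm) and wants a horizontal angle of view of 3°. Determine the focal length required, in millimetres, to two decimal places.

From α = 2·arctan(w/2f) we get f = w / (2·tan(α/2)).
With w = 22.3 mm and α/2 = 1.5°, tan(α/2) ≈ 0.02619, so f ≈ 22.3 / 0.05237 ≈ 425.8013 mm.

425.80 mm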